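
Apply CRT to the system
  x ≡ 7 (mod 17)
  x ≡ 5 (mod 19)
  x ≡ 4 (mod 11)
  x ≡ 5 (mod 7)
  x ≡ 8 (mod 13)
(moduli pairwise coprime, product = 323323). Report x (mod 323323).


Product of moduli M = 17 · 19 · 11 · 7 · 13 = 323323.
Merge one congruence at a time:
  Start: x ≡ 7 (mod 17).
  Combine with x ≡ 5 (mod 19); new modulus lcm = 323.
    Write x = 7 + 17·t and substitute into x ≡ 5 (mod 19): 17·t ≡ 5 − 7 = -2 (mod 19).
    Reduce coefficients mod 19: 17·t ≡ 17 (mod 19).
    The inverse of 17 mod 19 is 9 (since 17·9 = 153 = 8·19 + 1), so t ≡ 9·17 = 153 ≡ 1 (mod 19).
    Then x = 7 + 17·1 = 24, valid modulo lcm(17, 19) = 323: x ≡ 24 (mod 323).
  Combine with x ≡ 4 (mod 11); new modulus lcm = 3553.
    Write x = 24 + 323·t and substitute into x ≡ 4 (mod 11): 323·t ≡ 4 − 24 = -20 (mod 11).
    Reduce coefficients mod 11: 4·t ≡ 2 (mod 11).
    The inverse of 4 mod 11 is 3 (since 4·3 = 12 = 1·11 + 1), so t ≡ 3·2 = 6 ≡ 6 (mod 11).
    Then x = 24 + 323·6 = 1962, valid modulo lcm(323, 11) = 3553: x ≡ 1962 (mod 3553).
  Combine with x ≡ 5 (mod 7); new modulus lcm = 24871.
    Write x = 1962 + 3553·t and substitute into x ≡ 5 (mod 7): 3553·t ≡ 5 − 1962 = -1957 (mod 7).
    Reduce coefficients mod 7: 4·t ≡ 3 (mod 7).
    The inverse of 4 mod 7 is 2 (since 4·2 = 8 = 1·7 + 1), so t ≡ 2·3 = 6 ≡ 6 (mod 7).
    Then x = 1962 + 3553·6 = 23280, valid modulo lcm(3553, 7) = 24871: x ≡ 23280 (mod 24871).
  Combine with x ≡ 8 (mod 13); new modulus lcm = 323323.
    Write x = 23280 + 24871·t and substitute into x ≡ 8 (mod 13): 24871·t ≡ 8 − 23280 = -23272 (mod 13).
    Reduce coefficients mod 13: 2·t ≡ 11 (mod 13).
    The inverse of 2 mod 13 is 7 (since 2·7 = 14 = 1·13 + 1), so t ≡ 7·11 = 77 ≡ 12 (mod 13).
    Then x = 23280 + 24871·12 = 321732, valid modulo lcm(24871, 13) = 323323: x ≡ 321732 (mod 323323).
Verify against each original: 321732 mod 17 = 7, 321732 mod 19 = 5, 321732 mod 11 = 4, 321732 mod 7 = 5, 321732 mod 13 = 8.

x ≡ 321732 (mod 323323).


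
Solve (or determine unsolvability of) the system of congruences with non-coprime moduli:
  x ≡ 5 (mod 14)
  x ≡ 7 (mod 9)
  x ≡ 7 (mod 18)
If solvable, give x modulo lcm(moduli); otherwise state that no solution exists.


Moduli 14, 9, 18 are not pairwise coprime, so CRT works modulo lcm(m_i) when all pairwise compatibility conditions hold.
Pairwise compatibility: gcd(m_i, m_j) must divide a_i - a_j for every pair.
Merge one congruence at a time:
  Start: x ≡ 5 (mod 14).
  Combine with x ≡ 7 (mod 9): gcd(14, 9) = 1; 7 - 5 = 2, which IS divisible by 1, so compatible.
    Write x = 5 + 14·t and substitute into x ≡ 7 (mod 9): 14·t ≡ 7 − 5 = 2 (mod 9).
    Reduce coefficients mod 9: 5·t ≡ 2 (mod 9).
    The inverse of 5 mod 9 is 2 (since 5·2 = 10 = 1·9 + 1), so t ≡ 2·2 = 4 ≡ 4 (mod 9).
    Then x = 5 + 14·4 = 61, valid modulo lcm(14, 9) = 126: x ≡ 61 (mod 126).
  Combine with x ≡ 7 (mod 18): gcd(126, 18) = 18; 7 - 61 = -54, which IS divisible by 18, so compatible.
    Write x = 61 + 126·t and substitute into x ≡ 7 (mod 18): 126·t ≡ 7 − 61 = -54 (mod 18).
    Divide the congruence (and modulus) by g = 18: 7·t ≡ -3 (mod 1).
    Modulo 1 every t works; take t = 0.
    Then x = 61 + 126·0 = 61, valid modulo lcm(126, 18) = 126: x ≡ 61 (mod 126).
Verify: 61 mod 14 = 5, 61 mod 9 = 7, 61 mod 18 = 7.

x ≡ 61 (mod 126).


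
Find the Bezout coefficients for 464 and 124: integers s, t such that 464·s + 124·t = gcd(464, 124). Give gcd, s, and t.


Euclidean algorithm on (464, 124) — divide until remainder is 0:
  464 = 3 · 124 + 92
  124 = 1 · 92 + 32
  92 = 2 · 32 + 28
  32 = 1 · 28 + 4
  28 = 7 · 4 + 0
gcd(464, 124) = 4.
Track Bezout coefficients alongside the remainders: start with r₀ = 464 = a·1 + b·0 (s = 1, t = 0) and r₁ = 124 = a·0 + b·1 (s = 0, t = 1); each new remainder r_{k+1} = r_{k-1} − q_k·r_k inherits s_{k+1} = s_{k-1} − q_k·s_k, t_{k+1} = t_{k-1} − q_k·t_k, so r_k = a·s_k + b·t_k at every step:
  q = 3: r = 92, s = 1 − 3·0 = 1, t = 0 − 3·1 = -3  (check: 464·1 + 124·(-3) = 92)
  q = 1: r = 32, s = 0 − 1·1 = -1, t = 1 − 1·(-3) = 4  (check: 464·(-1) + 124·4 = 32)
  q = 2: r = 28, s = 1 − 2·(-1) = 3, t = -3 − 2·4 = -11  (check: 464·3 + 124·(-11) = 28)
  q = 1: r = 4, s = -1 − 1·3 = -4, t = 4 − 1·(-11) = 15  (check: 464·(-4) + 124·15 = 4)
The row with r = 4 (the gcd) gives the Bezout coefficients s = -4, t = 15.
Result: 464 · (-4) + 124 · (15) = 4.

gcd(464, 124) = 4; s = -4, t = 15 (check: 464·(-4) + 124·15 = 4).


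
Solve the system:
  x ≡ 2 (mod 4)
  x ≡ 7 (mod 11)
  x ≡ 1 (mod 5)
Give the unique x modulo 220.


Moduli 4, 11, 5 are pairwise coprime; by CRT there is a unique solution modulo M = 4 · 11 · 5 = 220.
Solve pairwise, accumulating the modulus:
  Start with x ≡ 2 (mod 4).
  Combine with x ≡ 7 (mod 11): since gcd(4, 11) = 1, we get a unique residue mod 44.
    Write x = 2 + 4·t and substitute into x ≡ 7 (mod 11): 4·t ≡ 7 − 2 = 5 (mod 11).
    The inverse of 4 mod 11 is 3 (since 4·3 = 12 = 1·11 + 1), so t ≡ 3·5 = 15 ≡ 4 (mod 11).
    Then x = 2 + 4·4 = 18, valid modulo lcm(4, 11) = 44: x ≡ 18 (mod 44).
  Combine with x ≡ 1 (mod 5): since gcd(44, 5) = 1, we get a unique residue mod 220.
    Write x = 18 + 44·t and substitute into x ≡ 1 (mod 5): 44·t ≡ 1 − 18 = -17 (mod 5).
    Reduce coefficients mod 5: 4·t ≡ 3 (mod 5).
    The inverse of 4 mod 5 is 4 (since 4·4 = 16 = 3·5 + 1), so t ≡ 4·3 = 12 ≡ 2 (mod 5).
    Then x = 18 + 44·2 = 106, valid modulo lcm(44, 5) = 220: x ≡ 106 (mod 220).
Verify: 106 mod 4 = 2 ✓, 106 mod 11 = 7 ✓, 106 mod 5 = 1 ✓.

x ≡ 106 (mod 220).


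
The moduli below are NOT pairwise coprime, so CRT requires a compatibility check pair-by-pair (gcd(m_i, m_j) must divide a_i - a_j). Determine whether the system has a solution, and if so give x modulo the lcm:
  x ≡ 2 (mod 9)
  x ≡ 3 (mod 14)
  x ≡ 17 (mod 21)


Moduli 9, 14, 21 are not pairwise coprime, so CRT works modulo lcm(m_i) when all pairwise compatibility conditions hold.
Pairwise compatibility: gcd(m_i, m_j) must divide a_i - a_j for every pair.
Merge one congruence at a time:
  Start: x ≡ 2 (mod 9).
  Combine with x ≡ 3 (mod 14): gcd(9, 14) = 1; 3 - 2 = 1, which IS divisible by 1, so compatible.
    Write x = 2 + 9·t and substitute into x ≡ 3 (mod 14): 9·t ≡ 3 − 2 = 1 (mod 14).
    The inverse of 9 mod 14 is 11 (since 9·11 = 99 = 7·14 + 1), so t ≡ 11·1 = 11 ≡ 11 (mod 14).
    Then x = 2 + 9·11 = 101, valid modulo lcm(9, 14) = 126: x ≡ 101 (mod 126).
  Combine with x ≡ 17 (mod 21): gcd(126, 21) = 21; 17 - 101 = -84, which IS divisible by 21, so compatible.
    Write x = 101 + 126·t and substitute into x ≡ 17 (mod 21): 126·t ≡ 17 − 101 = -84 (mod 21).
    Divide the congruence (and modulus) by g = 21: 6·t ≡ -4 (mod 1).
    Modulo 1 every t works; take t = 0.
    Then x = 101 + 126·0 = 101, valid modulo lcm(126, 21) = 126: x ≡ 101 (mod 126).
Verify: 101 mod 9 = 2, 101 mod 14 = 3, 101 mod 21 = 17.

x ≡ 101 (mod 126).


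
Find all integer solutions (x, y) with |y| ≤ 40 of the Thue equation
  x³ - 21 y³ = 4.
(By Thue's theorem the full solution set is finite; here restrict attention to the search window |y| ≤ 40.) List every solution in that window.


The equation is x³ - 21y³ = 4. For fixed y, x³ = 21·y³ + 4, so a solution requires the RHS to be a perfect cube.
Strategy: iterate y from -40 to 40, compute RHS = 21·y³ + 4, and check whether it is a (positive or negative) perfect cube.
Check small values of y:
  y = 0: RHS = 4 is not a perfect cube.
  y = 1: RHS = 25 is not a perfect cube.
  y = -1: RHS = -17 is not a perfect cube.
  y = 2: RHS = 172 is not a perfect cube.
  y = -2: RHS = -164 is not a perfect cube.
  y = 3: RHS = 571 is not a perfect cube.
  y = -3: RHS = -563 is not a perfect cube.
Continuing the search up to |y| = 40 finds no solutions either.
No (x, y) in the scanned range satisfies the equation.

No integer solutions with |y| ≤ 40.


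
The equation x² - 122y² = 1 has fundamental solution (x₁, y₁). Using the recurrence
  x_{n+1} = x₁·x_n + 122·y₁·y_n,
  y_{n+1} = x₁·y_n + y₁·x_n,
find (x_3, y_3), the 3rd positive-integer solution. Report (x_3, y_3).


Step 1: Find the fundamental solution (x₁, y₁) of x² - 122y² = 1.
  Expand √122 as a continued fraction. a₀ = ⌊√122⌋ = 11; iterate m_{k+1} = d_k·a_k − m_k, d_{k+1} = (122 − m_{k+1}²)/d_k, a_{k+1} = ⌊(a₀ + m_{k+1})/d_{k+1}⌋ (starting m₀ = 0, d₀ = 1), with convergents p_k = a_k·p_{k-1} + p_{k-2}, q_k = a_k·q_{k-1} + q_{k-2} (p₋₁ = 1, q₋₁ = 0):
  k = 0: a₀ = 11; p₀/q₀ = 11/1; p₀² − 122·q₀² = 121 − 122 = -1.
  k = 1: m = 11, d = 1, a = ⌊(11 + 11)/1⌋ = 22; p/q = (22·11 + 1)/(22·1 + 0) = 243/22; p² − 122·q² = 59049 − 59048 = 1.
  The first convergent with p² − 122·q² = 1 gives the fundamental solution (x₁, y₁) = (243, 22).
Step 2: Apply the recurrence (x_{n+1}, y_{n+1}) = (x₁x_n + 122y₁y_n, x₁y_n + y₁x_n) repeatedly.
  From (x_1, y_1) = (243, 22): x_2 = 243·243 + 122·22·22 = 118097; y_2 = 243·22 + 22·243 = 10692.
  From (x_2, y_2) = (118097, 10692): x_3 = 243·118097 + 122·22·10692 = 57394899; y_3 = 243·10692 + 22·118097 = 5196290.
Step 3: Verify x_3² - 122·y_3² = 3294174431220201 - 3294174431220200 = 1 (should be 1). ✓

(x_1, y_1) = (243, 22); (x_3, y_3) = (57394899, 5196290).


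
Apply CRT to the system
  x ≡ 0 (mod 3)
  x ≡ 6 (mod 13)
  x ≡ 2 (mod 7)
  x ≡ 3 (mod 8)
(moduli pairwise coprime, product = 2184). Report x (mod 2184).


Product of moduli M = 3 · 13 · 7 · 8 = 2184.
Merge one congruence at a time:
  Start: x ≡ 0 (mod 3).
  Combine with x ≡ 6 (mod 13); new modulus lcm = 39.
    Write x = 0 + 3·t and substitute into x ≡ 6 (mod 13): 3·t ≡ 6 − 0 = 6 (mod 13).
    The inverse of 3 mod 13 is 9 (since 3·9 = 27 = 2·13 + 1), so t ≡ 9·6 = 54 ≡ 2 (mod 13).
    Then x = 0 + 3·2 = 6, valid modulo lcm(3, 13) = 39: x ≡ 6 (mod 39).
  Combine with x ≡ 2 (mod 7); new modulus lcm = 273.
    Write x = 6 + 39·t and substitute into x ≡ 2 (mod 7): 39·t ≡ 2 − 6 = -4 (mod 7).
    Reduce coefficients mod 7: 4·t ≡ 3 (mod 7).
    The inverse of 4 mod 7 is 2 (since 4·2 = 8 = 1·7 + 1), so t ≡ 2·3 = 6 ≡ 6 (mod 7).
    Then x = 6 + 39·6 = 240, valid modulo lcm(39, 7) = 273: x ≡ 240 (mod 273).
  Combine with x ≡ 3 (mod 8); new modulus lcm = 2184.
    Write x = 240 + 273·t and substitute into x ≡ 3 (mod 8): 273·t ≡ 3 − 240 = -237 (mod 8).
    Reduce coefficients mod 8: 1·t ≡ 3 (mod 8).
    So t ≡ 3 (mod 8).
    Then x = 240 + 273·3 = 1059, valid modulo lcm(273, 8) = 2184: x ≡ 1059 (mod 2184).
Verify against each original: 1059 mod 3 = 0, 1059 mod 13 = 6, 1059 mod 7 = 2, 1059 mod 8 = 3.

x ≡ 1059 (mod 2184).


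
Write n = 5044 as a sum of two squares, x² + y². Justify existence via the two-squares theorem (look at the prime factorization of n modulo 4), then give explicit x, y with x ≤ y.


Step 1: Factor n = 5044 = 2^2 · 13 · 97.
Step 2: Check the mod-4 condition on each prime factor: 2 = 2 (special); 13 ≡ 1 (mod 4), exponent 1; 97 ≡ 1 (mod 4), exponent 1.
All primes ≡ 3 (mod 4) appear to even exponent (or don't appear), so by the two-squares theorem n IS expressible as a sum of two squares.
Step 3: Build a representation. Group n = k² · m with k = 2 and m = 13 · 97 = 1261 (a product of primes ≡ 1 (mod 4)); a representation of m scales to one of n via (k·x)² + (k·y)² = k²(x² + y²). Each prime p ≡ 1 (mod 4) is itself a sum of two squares; find a² by testing p − a² for a perfect square:
  13: 13 − 1² = 12, 13 − 2² = 9 = 3² ⇒ 13 = 2² + 3².
  97: 97 − 1² = 96, 97 − 2² = 93, 97 − 3² = 88, 97 − 4² = 81 = 9² ⇒ 97 = 4² + 9².
  Combine using the Brahmagupta–Fibonacci identity (a² + b²)(c² + d²) = (ac − bd)² + (ad + bc)² = (ac + bd)² + (ad − bc)²:
  13 · 97 = 1261: from (2² + 3²)(4² + 9²), take (2·4 − 3·9, 2·9 + 3·4) = (8 − 27, 18 + 12) = (-19, 30); dropping signs (only squares matter) gives (19, 30); check 19² + 30² = 361 + 900 = 1261 ✓.
  Scale by k = 2: (2·19, 2·30) = (38, 60).
Step 4: Order so x ≤ y and verify: 38² + 60² = 1444 + 3600 = 5044 = n. ✓

n = 5044 = 38² + 60² (one valid representation with x ≤ y).


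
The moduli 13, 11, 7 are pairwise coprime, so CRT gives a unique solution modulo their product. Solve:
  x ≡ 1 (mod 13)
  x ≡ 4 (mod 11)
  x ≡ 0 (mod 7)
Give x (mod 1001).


Moduli 13, 11, 7 are pairwise coprime; by CRT there is a unique solution modulo M = 13 · 11 · 7 = 1001.
Solve pairwise, accumulating the modulus:
  Start with x ≡ 1 (mod 13).
  Combine with x ≡ 4 (mod 11): since gcd(13, 11) = 1, we get a unique residue mod 143.
    Write x = 1 + 13·t and substitute into x ≡ 4 (mod 11): 13·t ≡ 4 − 1 = 3 (mod 11).
    Reduce coefficients mod 11: 2·t ≡ 3 (mod 11).
    The inverse of 2 mod 11 is 6 (since 2·6 = 12 = 1·11 + 1), so t ≡ 6·3 = 18 ≡ 7 (mod 11).
    Then x = 1 + 13·7 = 92, valid modulo lcm(13, 11) = 143: x ≡ 92 (mod 143).
  Combine with x ≡ 0 (mod 7): since gcd(143, 7) = 1, we get a unique residue mod 1001.
    Write x = 92 + 143·t and substitute into x ≡ 0 (mod 7): 143·t ≡ 0 − 92 = -92 (mod 7).
    Reduce coefficients mod 7: 3·t ≡ 6 (mod 7).
    The inverse of 3 mod 7 is 5 (since 3·5 = 15 = 2·7 + 1), so t ≡ 5·6 = 30 ≡ 2 (mod 7).
    Then x = 92 + 143·2 = 378, valid modulo lcm(143, 7) = 1001: x ≡ 378 (mod 1001).
Verify: 378 mod 13 = 1 ✓, 378 mod 11 = 4 ✓, 378 mod 7 = 0 ✓.

x ≡ 378 (mod 1001).


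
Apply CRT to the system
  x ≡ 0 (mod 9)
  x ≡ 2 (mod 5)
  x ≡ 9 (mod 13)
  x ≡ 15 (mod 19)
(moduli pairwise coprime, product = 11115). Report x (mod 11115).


Product of moduli M = 9 · 5 · 13 · 19 = 11115.
Merge one congruence at a time:
  Start: x ≡ 0 (mod 9).
  Combine with x ≡ 2 (mod 5); new modulus lcm = 45.
    Write x = 0 + 9·t and substitute into x ≡ 2 (mod 5): 9·t ≡ 2 − 0 = 2 (mod 5).
    Reduce coefficients mod 5: 4·t ≡ 2 (mod 5).
    The inverse of 4 mod 5 is 4 (since 4·4 = 16 = 3·5 + 1), so t ≡ 4·2 = 8 ≡ 3 (mod 5).
    Then x = 0 + 9·3 = 27, valid modulo lcm(9, 5) = 45: x ≡ 27 (mod 45).
  Combine with x ≡ 9 (mod 13); new modulus lcm = 585.
    Write x = 27 + 45·t and substitute into x ≡ 9 (mod 13): 45·t ≡ 9 − 27 = -18 (mod 13).
    Reduce coefficients mod 13: 6·t ≡ 8 (mod 13).
    The inverse of 6 mod 13 is 11 (since 6·11 = 66 = 5·13 + 1), so t ≡ 11·8 = 88 ≡ 10 (mod 13).
    Then x = 27 + 45·10 = 477, valid modulo lcm(45, 13) = 585: x ≡ 477 (mod 585).
  Combine with x ≡ 15 (mod 19); new modulus lcm = 11115.
    Write x = 477 + 585·t and substitute into x ≡ 15 (mod 19): 585·t ≡ 15 − 477 = -462 (mod 19).
    Reduce coefficients mod 19: 15·t ≡ 13 (mod 19).
    The inverse of 15 mod 19 is 14 (since 15·14 = 210 = 11·19 + 1), so t ≡ 14·13 = 182 ≡ 11 (mod 19).
    Then x = 477 + 585·11 = 6912, valid modulo lcm(585, 19) = 11115: x ≡ 6912 (mod 11115).
Verify against each original: 6912 mod 9 = 0, 6912 mod 5 = 2, 6912 mod 13 = 9, 6912 mod 19 = 15.

x ≡ 6912 (mod 11115).


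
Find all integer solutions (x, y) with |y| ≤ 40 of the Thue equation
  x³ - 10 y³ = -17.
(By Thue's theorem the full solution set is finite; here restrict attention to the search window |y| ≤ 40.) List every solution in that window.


The equation is x³ - 10y³ = -17. For fixed y, x³ = 10·y³ − 17, so a solution requires the RHS to be a perfect cube.
Strategy: iterate y from -40 to 40, compute RHS = 10·y³ − 17, and check whether it is a (positive or negative) perfect cube.
Check small values of y:
  y = 0: RHS = -17 is not a perfect cube.
  y = 1: RHS = -7 is not a perfect cube.
  y = -1: RHS = -27 = (-3)³ ⇒ x = -3 works.
  y = 2: RHS = 63 is not a perfect cube.
  y = -2: RHS = -97 is not a perfect cube.
  y = 3: RHS = 253 is not a perfect cube.
  y = -3: RHS = -287 is not a perfect cube.
Continuing the search up to |y| = 40 finds no further solutions beyond those listed.
Collected solutions: (-3, -1).

Solutions (with |y| ≤ 40): (-3, -1).


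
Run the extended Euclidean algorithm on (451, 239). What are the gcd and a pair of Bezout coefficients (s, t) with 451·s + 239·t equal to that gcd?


Euclidean algorithm on (451, 239) — divide until remainder is 0:
  451 = 1 · 239 + 212
  239 = 1 · 212 + 27
  212 = 7 · 27 + 23
  27 = 1 · 23 + 4
  23 = 5 · 4 + 3
  4 = 1 · 3 + 1
  3 = 3 · 1 + 0
gcd(451, 239) = 1.
Track Bezout coefficients alongside the remainders: start with r₀ = 451 = a·1 + b·0 (s = 1, t = 0) and r₁ = 239 = a·0 + b·1 (s = 0, t = 1); each new remainder r_{k+1} = r_{k-1} − q_k·r_k inherits s_{k+1} = s_{k-1} − q_k·s_k, t_{k+1} = t_{k-1} − q_k·t_k, so r_k = a·s_k + b·t_k at every step:
  q = 1: r = 212, s = 1 − 1·0 = 1, t = 0 − 1·1 = -1  (check: 451·1 + 239·(-1) = 212)
  q = 1: r = 27, s = 0 − 1·1 = -1, t = 1 − 1·(-1) = 2  (check: 451·(-1) + 239·2 = 27)
  q = 7: r = 23, s = 1 − 7·(-1) = 8, t = -1 − 7·2 = -15  (check: 451·8 + 239·(-15) = 23)
  q = 1: r = 4, s = -1 − 1·8 = -9, t = 2 − 1·(-15) = 17  (check: 451·(-9) + 239·17 = 4)
  q = 5: r = 3, s = 8 − 5·(-9) = 53, t = -15 − 5·17 = -100  (check: 451·53 + 239·(-100) = 3)
  q = 1: r = 1, s = -9 − 1·53 = -62, t = 17 − 1·(-100) = 117  (check: 451·(-62) + 239·117 = 1)
The row with r = 1 (the gcd) gives the Bezout coefficients s = -62, t = 117.
Result: 451 · (-62) + 239 · (117) = 1.

gcd(451, 239) = 1; s = -62, t = 117 (check: 451·(-62) + 239·117 = 1).


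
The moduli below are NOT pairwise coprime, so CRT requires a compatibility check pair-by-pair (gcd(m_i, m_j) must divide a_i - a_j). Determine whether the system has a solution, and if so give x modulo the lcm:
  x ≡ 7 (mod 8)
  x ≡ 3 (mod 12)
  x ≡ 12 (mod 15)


Moduli 8, 12, 15 are not pairwise coprime, so CRT works modulo lcm(m_i) when all pairwise compatibility conditions hold.
Pairwise compatibility: gcd(m_i, m_j) must divide a_i - a_j for every pair.
Merge one congruence at a time:
  Start: x ≡ 7 (mod 8).
  Combine with x ≡ 3 (mod 12): gcd(8, 12) = 4; 3 - 7 = -4, which IS divisible by 4, so compatible.
    Write x = 7 + 8·t and substitute into x ≡ 3 (mod 12): 8·t ≡ 3 − 7 = -4 (mod 12).
    Divide the congruence (and modulus) by g = 4: 2·t ≡ -1 (mod 3).
    Reduce coefficients mod 3: 2·t ≡ 2 (mod 3).
    The inverse of 2 mod 3 is 2 (since 2·2 = 4 = 1·3 + 1), so t ≡ 2·2 = 4 ≡ 1 (mod 3).
    Then x = 7 + 8·1 = 15, valid modulo lcm(8, 12) = 24: x ≡ 15 (mod 24).
  Combine with x ≡ 12 (mod 15): gcd(24, 15) = 3; 12 - 15 = -3, which IS divisible by 3, so compatible.
    Write x = 15 + 24·t and substitute into x ≡ 12 (mod 15): 24·t ≡ 12 − 15 = -3 (mod 15).
    Divide the congruence (and modulus) by g = 3: 8·t ≡ -1 (mod 5).
    Reduce coefficients mod 5: 3·t ≡ 4 (mod 5).
    The inverse of 3 mod 5 is 2 (since 3·2 = 6 = 1·5 + 1), so t ≡ 2·4 = 8 ≡ 3 (mod 5).
    Then x = 15 + 24·3 = 87, valid modulo lcm(24, 15) = 120: x ≡ 87 (mod 120).
Verify: 87 mod 8 = 7, 87 mod 12 = 3, 87 mod 15 = 12.

x ≡ 87 (mod 120).


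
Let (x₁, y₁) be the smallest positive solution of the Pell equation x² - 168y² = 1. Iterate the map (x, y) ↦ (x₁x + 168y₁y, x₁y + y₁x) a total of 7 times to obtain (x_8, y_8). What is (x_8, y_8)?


Step 1: Find the fundamental solution (x₁, y₁) of x² - 168y² = 1.
  Expand √168 as a continued fraction. a₀ = ⌊√168⌋ = 12; iterate m_{k+1} = d_k·a_k − m_k, d_{k+1} = (168 − m_{k+1}²)/d_k, a_{k+1} = ⌊(a₀ + m_{k+1})/d_{k+1}⌋ (starting m₀ = 0, d₀ = 1), with convergents p_k = a_k·p_{k-1} + p_{k-2}, q_k = a_k·q_{k-1} + q_{k-2} (p₋₁ = 1, q₋₁ = 0):
  k = 0: a₀ = 12; p₀/q₀ = 12/1; p₀² − 168·q₀² = 144 − 168 = -24.
  k = 1: m = 12, d = 24, a = ⌊(12 + 12)/24⌋ = 1; p/q = (1·12 + 1)/(1·1 + 0) = 13/1; p² − 168·q² = 169 − 168 = 1.
  The first convergent with p² − 168·q² = 1 gives the fundamental solution (x₁, y₁) = (13, 1).
Step 2: Apply the recurrence (x_{n+1}, y_{n+1}) = (x₁x_n + 168y₁y_n, x₁y_n + y₁x_n) repeatedly.
  From (x_1, y_1) = (13, 1): x_2 = 13·13 + 168·1·1 = 337; y_2 = 13·1 + 1·13 = 26.
  From (x_2, y_2) = (337, 26): x_3 = 13·337 + 168·1·26 = 8749; y_3 = 13·26 + 1·337 = 675.
  From (x_3, y_3) = (8749, 675): x_4 = 13·8749 + 168·1·675 = 227137; y_4 = 13·675 + 1·8749 = 17524.
  From (x_4, y_4) = (227137, 17524): x_5 = 13·227137 + 168·1·17524 = 5896813; y_5 = 13·17524 + 1·227137 = 454949.
  From (x_5, y_5) = (5896813, 454949): x_6 = 13·5896813 + 168·1·454949 = 153090001; y_6 = 13·454949 + 1·5896813 = 11811150.
  From (x_6, y_6) = (153090001, 11811150): x_7 = 13·153090001 + 168·1·11811150 = 3974443213; y_7 = 13·11811150 + 1·153090001 = 306634951.
  From (x_7, y_7) = (3974443213, 306634951): x_8 = 13·3974443213 + 168·1·306634951 = 103182433537; y_8 = 13·306634951 + 1·3974443213 = 7960697576.
Step 3: Verify x_8² - 168·y_8² = 10646614590617422330369 - 10646614590617422330368 = 1 (should be 1). ✓

(x_1, y_1) = (13, 1); (x_8, y_8) = (103182433537, 7960697576).


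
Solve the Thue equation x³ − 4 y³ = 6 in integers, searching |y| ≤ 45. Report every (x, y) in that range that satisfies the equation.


The equation is x³ - 4y³ = 6. For fixed y, x³ = 4·y³ + 6, so a solution requires the RHS to be a perfect cube.
Strategy: iterate y from -45 to 45, compute RHS = 4·y³ + 6, and check whether it is a (positive or negative) perfect cube.
Check small values of y:
  y = 0: RHS = 6 is not a perfect cube.
  y = 1: RHS = 10 is not a perfect cube.
  y = -1: RHS = 2 is not a perfect cube.
  y = 2: RHS = 38 is not a perfect cube.
  y = -2: RHS = -26 is not a perfect cube.
  y = 3: RHS = 114 is not a perfect cube.
  y = -3: RHS = -102 is not a perfect cube.
Continuing the search up to |y| = 45 finds no solutions either.
No (x, y) in the scanned range satisfies the equation.

No integer solutions with |y| ≤ 45.


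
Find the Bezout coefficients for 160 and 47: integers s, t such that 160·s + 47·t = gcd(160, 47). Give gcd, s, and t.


Euclidean algorithm on (160, 47) — divide until remainder is 0:
  160 = 3 · 47 + 19
  47 = 2 · 19 + 9
  19 = 2 · 9 + 1
  9 = 9 · 1 + 0
gcd(160, 47) = 1.
Track Bezout coefficients alongside the remainders: start with r₀ = 160 = a·1 + b·0 (s = 1, t = 0) and r₁ = 47 = a·0 + b·1 (s = 0, t = 1); each new remainder r_{k+1} = r_{k-1} − q_k·r_k inherits s_{k+1} = s_{k-1} − q_k·s_k, t_{k+1} = t_{k-1} − q_k·t_k, so r_k = a·s_k + b·t_k at every step:
  q = 3: r = 19, s = 1 − 3·0 = 1, t = 0 − 3·1 = -3  (check: 160·1 + 47·(-3) = 19)
  q = 2: r = 9, s = 0 − 2·1 = -2, t = 1 − 2·(-3) = 7  (check: 160·(-2) + 47·7 = 9)
  q = 2: r = 1, s = 1 − 2·(-2) = 5, t = -3 − 2·7 = -17  (check: 160·5 + 47·(-17) = 1)
The row with r = 1 (the gcd) gives the Bezout coefficients s = 5, t = -17.
Result: 160 · (5) + 47 · (-17) = 1.

gcd(160, 47) = 1; s = 5, t = -17 (check: 160·5 + 47·(-17) = 1).


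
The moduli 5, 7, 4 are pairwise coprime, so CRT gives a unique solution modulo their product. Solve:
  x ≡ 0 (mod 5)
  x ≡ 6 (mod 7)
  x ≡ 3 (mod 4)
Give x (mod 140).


Moduli 5, 7, 4 are pairwise coprime; by CRT there is a unique solution modulo M = 5 · 7 · 4 = 140.
Solve pairwise, accumulating the modulus:
  Start with x ≡ 0 (mod 5).
  Combine with x ≡ 6 (mod 7): since gcd(5, 7) = 1, we get a unique residue mod 35.
    Write x = 0 + 5·t and substitute into x ≡ 6 (mod 7): 5·t ≡ 6 − 0 = 6 (mod 7).
    The inverse of 5 mod 7 is 3 (since 5·3 = 15 = 2·7 + 1), so t ≡ 3·6 = 18 ≡ 4 (mod 7).
    Then x = 0 + 5·4 = 20, valid modulo lcm(5, 7) = 35: x ≡ 20 (mod 35).
  Combine with x ≡ 3 (mod 4): since gcd(35, 4) = 1, we get a unique residue mod 140.
    Write x = 20 + 35·t and substitute into x ≡ 3 (mod 4): 35·t ≡ 3 − 20 = -17 (mod 4).
    Reduce coefficients mod 4: 3·t ≡ 3 (mod 4).
    The inverse of 3 mod 4 is 3 (since 3·3 = 9 = 2·4 + 1), so t ≡ 3·3 = 9 ≡ 1 (mod 4).
    Then x = 20 + 35·1 = 55, valid modulo lcm(35, 4) = 140: x ≡ 55 (mod 140).
Verify: 55 mod 5 = 0 ✓, 55 mod 7 = 6 ✓, 55 mod 4 = 3 ✓.

x ≡ 55 (mod 140).


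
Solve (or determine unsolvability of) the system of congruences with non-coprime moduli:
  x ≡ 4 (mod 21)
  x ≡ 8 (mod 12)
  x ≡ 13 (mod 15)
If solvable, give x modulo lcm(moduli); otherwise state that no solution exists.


Moduli 21, 12, 15 are not pairwise coprime, so CRT works modulo lcm(m_i) when all pairwise compatibility conditions hold.
Pairwise compatibility: gcd(m_i, m_j) must divide a_i - a_j for every pair.
Merge one congruence at a time:
  Start: x ≡ 4 (mod 21).
  Combine with x ≡ 8 (mod 12): gcd(21, 12) = 3, and 8 - 4 = 4 is NOT divisible by 3.
    ⇒ system is inconsistent (no integer solution).

No solution (the system is inconsistent).


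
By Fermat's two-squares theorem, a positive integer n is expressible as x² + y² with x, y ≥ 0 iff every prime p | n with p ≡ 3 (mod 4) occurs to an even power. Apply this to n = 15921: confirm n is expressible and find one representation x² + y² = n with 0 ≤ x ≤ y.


Step 1: Factor n = 15921 = 3^2 · 29 · 61.
Step 2: Check the mod-4 condition on each prime factor: 3 ≡ 3 (mod 4), exponent 2 (must be even); 29 ≡ 1 (mod 4), exponent 1; 61 ≡ 1 (mod 4), exponent 1.
All primes ≡ 3 (mod 4) appear to even exponent (or don't appear), so by the two-squares theorem n IS expressible as a sum of two squares.
Step 3: Build a representation. Group n = k² · m with k = 3 and m = 29 · 61 = 1769 (a product of primes ≡ 1 (mod 4)); a representation of m scales to one of n via (k·x)² + (k·y)² = k²(x² + y²). Each prime p ≡ 1 (mod 4) is itself a sum of two squares; find a² by testing p − a² for a perfect square:
  29: 29 − 1² = 28, 29 − 2² = 25 = 5² ⇒ 29 = 2² + 5².
  61: 61 − 1² = 60, 61 − 2² = 57, 61 − 3² = 52, 61 − 4² = 45, 61 − 5² = 36 = 6² ⇒ 61 = 5² + 6².
  Combine using the Brahmagupta–Fibonacci identity (a² + b²)(c² + d²) = (ac − bd)² + (ad + bc)² = (ac + bd)² + (ad − bc)²:
  29 · 61 = 1769: from (2² + 5²)(5² + 6²), take (2·5 − 5·6, 2·6 + 5·5) = (10 − 30, 12 + 25) = (-20, 37); dropping signs (only squares matter) gives (20, 37); check 20² + 37² = 400 + 1369 = 1769 ✓.
  Scale by k = 3: (3·20, 3·37) = (60, 111).
Step 4: Order so x ≤ y and verify: 60² + 111² = 3600 + 12321 = 15921 = n. ✓

n = 15921 = 60² + 111² (one valid representation with x ≤ y).


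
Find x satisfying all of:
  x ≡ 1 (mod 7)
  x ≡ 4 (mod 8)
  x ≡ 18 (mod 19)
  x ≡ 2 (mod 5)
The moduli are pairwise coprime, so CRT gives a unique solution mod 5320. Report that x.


Product of moduli M = 7 · 8 · 19 · 5 = 5320.
Merge one congruence at a time:
  Start: x ≡ 1 (mod 7).
  Combine with x ≡ 4 (mod 8); new modulus lcm = 56.
    Write x = 1 + 7·t and substitute into x ≡ 4 (mod 8): 7·t ≡ 4 − 1 = 3 (mod 8).
    The inverse of 7 mod 8 is 7 (since 7·7 = 49 = 6·8 + 1), so t ≡ 7·3 = 21 ≡ 5 (mod 8).
    Then x = 1 + 7·5 = 36, valid modulo lcm(7, 8) = 56: x ≡ 36 (mod 56).
  Combine with x ≡ 18 (mod 19); new modulus lcm = 1064.
    Write x = 36 + 56·t and substitute into x ≡ 18 (mod 19): 56·t ≡ 18 − 36 = -18 (mod 19).
    Reduce coefficients mod 19: 18·t ≡ 1 (mod 19).
    The inverse of 18 mod 19 is 18 (since 18·18 = 324 = 17·19 + 1), so t ≡ 18·1 = 18 ≡ 18 (mod 19).
    Then x = 36 + 56·18 = 1044, valid modulo lcm(56, 19) = 1064: x ≡ 1044 (mod 1064).
  Combine with x ≡ 2 (mod 5); new modulus lcm = 5320.
    Write x = 1044 + 1064·t and substitute into x ≡ 2 (mod 5): 1064·t ≡ 2 − 1044 = -1042 (mod 5).
    Reduce coefficients mod 5: 4·t ≡ 3 (mod 5).
    The inverse of 4 mod 5 is 4 (since 4·4 = 16 = 3·5 + 1), so t ≡ 4·3 = 12 ≡ 2 (mod 5).
    Then x = 1044 + 1064·2 = 3172, valid modulo lcm(1064, 5) = 5320: x ≡ 3172 (mod 5320).
Verify against each original: 3172 mod 7 = 1, 3172 mod 8 = 4, 3172 mod 19 = 18, 3172 mod 5 = 2.

x ≡ 3172 (mod 5320).


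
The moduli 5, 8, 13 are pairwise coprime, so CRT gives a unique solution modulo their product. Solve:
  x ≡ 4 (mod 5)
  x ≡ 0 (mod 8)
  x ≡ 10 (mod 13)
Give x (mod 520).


Moduli 5, 8, 13 are pairwise coprime; by CRT there is a unique solution modulo M = 5 · 8 · 13 = 520.
Solve pairwise, accumulating the modulus:
  Start with x ≡ 4 (mod 5).
  Combine with x ≡ 0 (mod 8): since gcd(5, 8) = 1, we get a unique residue mod 40.
    Write x = 4 + 5·t and substitute into x ≡ 0 (mod 8): 5·t ≡ 0 − 4 = -4 (mod 8).
    Reduce coefficients mod 8: 5·t ≡ 4 (mod 8).
    The inverse of 5 mod 8 is 5 (since 5·5 = 25 = 3·8 + 1), so t ≡ 5·4 = 20 ≡ 4 (mod 8).
    Then x = 4 + 5·4 = 24, valid modulo lcm(5, 8) = 40: x ≡ 24 (mod 40).
  Combine with x ≡ 10 (mod 13): since gcd(40, 13) = 1, we get a unique residue mod 520.
    Write x = 24 + 40·t and substitute into x ≡ 10 (mod 13): 40·t ≡ 10 − 24 = -14 (mod 13).
    Reduce coefficients mod 13: 1·t ≡ 12 (mod 13).
    So t ≡ 12 (mod 13).
    Then x = 24 + 40·12 = 504, valid modulo lcm(40, 13) = 520: x ≡ 504 (mod 520).
Verify: 504 mod 5 = 4 ✓, 504 mod 8 = 0 ✓, 504 mod 13 = 10 ✓.

x ≡ 504 (mod 520).


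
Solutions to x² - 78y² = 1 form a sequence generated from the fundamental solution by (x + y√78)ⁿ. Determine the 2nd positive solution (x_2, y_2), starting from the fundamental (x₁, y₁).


Step 1: Find the fundamental solution (x₁, y₁) of x² - 78y² = 1.
  Expand √78 as a continued fraction. a₀ = ⌊√78⌋ = 8; iterate m_{k+1} = d_k·a_k − m_k, d_{k+1} = (78 − m_{k+1}²)/d_k, a_{k+1} = ⌊(a₀ + m_{k+1})/d_{k+1}⌋ (starting m₀ = 0, d₀ = 1), with convergents p_k = a_k·p_{k-1} + p_{k-2}, q_k = a_k·q_{k-1} + q_{k-2} (p₋₁ = 1, q₋₁ = 0):
  k = 0: a₀ = 8; p₀/q₀ = 8/1; p₀² − 78·q₀² = 64 − 78 = -14.
  k = 1: m = 8, d = 14, a = ⌊(8 + 8)/14⌋ = 1; p/q = (1·8 + 1)/(1·1 + 0) = 9/1; p² − 78·q² = 81 − 78 = 3.
  k = 2: m = 6, d = 3, a = ⌊(8 + 6)/3⌋ = 4; p/q = (4·9 + 8)/(4·1 + 1) = 44/5; p² − 78·q² = 1936 − 1950 = -14.
  k = 3: m = 6, d = 14, a = ⌊(8 + 6)/14⌋ = 1; p/q = (1·44 + 9)/(1·5 + 1) = 53/6; p² − 78·q² = 2809 − 2808 = 1.
  The first convergent with p² − 78·q² = 1 gives the fundamental solution (x₁, y₁) = (53, 6).
Step 2: Apply the recurrence (x_{n+1}, y_{n+1}) = (x₁x_n + 78y₁y_n, x₁y_n + y₁x_n) repeatedly.
  From (x_1, y_1) = (53, 6): x_2 = 53·53 + 78·6·6 = 5617; y_2 = 53·6 + 6·53 = 636.
Step 3: Verify x_2² - 78·y_2² = 31550689 - 31550688 = 1 (should be 1). ✓

(x_1, y_1) = (53, 6); (x_2, y_2) = (5617, 636).


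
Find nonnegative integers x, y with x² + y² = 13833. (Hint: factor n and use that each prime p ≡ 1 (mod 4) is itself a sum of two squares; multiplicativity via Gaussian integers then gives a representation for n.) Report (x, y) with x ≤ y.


Step 1: Factor n = 13833 = 3^2 · 29 · 53.
Step 2: Check the mod-4 condition on each prime factor: 3 ≡ 3 (mod 4), exponent 2 (must be even); 29 ≡ 1 (mod 4), exponent 1; 53 ≡ 1 (mod 4), exponent 1.
All primes ≡ 3 (mod 4) appear to even exponent (or don't appear), so by the two-squares theorem n IS expressible as a sum of two squares.
Step 3: Build a representation. Group n = k² · m with k = 3 and m = 29 · 53 = 1537 (a product of primes ≡ 1 (mod 4)); a representation of m scales to one of n via (k·x)² + (k·y)² = k²(x² + y²). Each prime p ≡ 1 (mod 4) is itself a sum of two squares; find a² by testing p − a² for a perfect square:
  29: 29 − 1² = 28, 29 − 2² = 25 = 5² ⇒ 29 = 2² + 5².
  53: 53 − 1² = 52, 53 − 2² = 49 = 7² ⇒ 53 = 2² + 7².
  Combine using the Brahmagupta–Fibonacci identity (a² + b²)(c² + d²) = (ac − bd)² + (ad + bc)² = (ac + bd)² + (ad − bc)²:
  29 · 53 = 1537: from (2² + 5²)(2² + 7²), take (2·2 − 5·7, 2·7 + 5·2) = (4 − 35, 14 + 10) = (-31, 24); dropping signs (only squares matter) gives (31, 24); check 31² + 24² = 961 + 576 = 1537 ✓.
  Scale by k = 3: (3·31, 3·24) = (93, 72).
Step 4: Order so x ≤ y and verify: 72² + 93² = 5184 + 8649 = 13833 = n. ✓

n = 13833 = 72² + 93² (one valid representation with x ≤ y).


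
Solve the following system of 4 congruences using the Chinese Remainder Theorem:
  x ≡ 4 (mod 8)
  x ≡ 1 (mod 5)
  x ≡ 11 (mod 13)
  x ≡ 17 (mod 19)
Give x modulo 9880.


Product of moduli M = 8 · 5 · 13 · 19 = 9880.
Merge one congruence at a time:
  Start: x ≡ 4 (mod 8).
  Combine with x ≡ 1 (mod 5); new modulus lcm = 40.
    Write x = 4 + 8·t and substitute into x ≡ 1 (mod 5): 8·t ≡ 1 − 4 = -3 (mod 5).
    Reduce coefficients mod 5: 3·t ≡ 2 (mod 5).
    The inverse of 3 mod 5 is 2 (since 3·2 = 6 = 1·5 + 1), so t ≡ 2·2 = 4 ≡ 4 (mod 5).
    Then x = 4 + 8·4 = 36, valid modulo lcm(8, 5) = 40: x ≡ 36 (mod 40).
  Combine with x ≡ 11 (mod 13); new modulus lcm = 520.
    Write x = 36 + 40·t and substitute into x ≡ 11 (mod 13): 40·t ≡ 11 − 36 = -25 (mod 13).
    Reduce coefficients mod 13: 1·t ≡ 1 (mod 13).
    So t ≡ 1 (mod 13).
    Then x = 36 + 40·1 = 76, valid modulo lcm(40, 13) = 520: x ≡ 76 (mod 520).
  Combine with x ≡ 17 (mod 19); new modulus lcm = 9880.
    Write x = 76 + 520·t and substitute into x ≡ 17 (mod 19): 520·t ≡ 17 − 76 = -59 (mod 19).
    Reduce coefficients mod 19: 7·t ≡ 17 (mod 19).
    The inverse of 7 mod 19 is 11 (since 7·11 = 77 = 4·19 + 1), so t ≡ 11·17 = 187 ≡ 16 (mod 19).
    Then x = 76 + 520·16 = 8396, valid modulo lcm(520, 19) = 9880: x ≡ 8396 (mod 9880).
Verify against each original: 8396 mod 8 = 4, 8396 mod 5 = 1, 8396 mod 13 = 11, 8396 mod 19 = 17.

x ≡ 8396 (mod 9880).


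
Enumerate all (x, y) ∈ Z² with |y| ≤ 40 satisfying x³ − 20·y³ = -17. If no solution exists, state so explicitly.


The equation is x³ - 20y³ = -17. For fixed y, x³ = 20·y³ − 17, so a solution requires the RHS to be a perfect cube.
Strategy: iterate y from -40 to 40, compute RHS = 20·y³ − 17, and check whether it is a (positive or negative) perfect cube.
Check small values of y:
  y = 0: RHS = -17 is not a perfect cube.
  y = 1: RHS = 3 is not a perfect cube.
  y = -1: RHS = -37 is not a perfect cube.
  y = 2: RHS = 143 is not a perfect cube.
  y = -2: RHS = -177 is not a perfect cube.
  y = 3: RHS = 523 is not a perfect cube.
  y = -3: RHS = -557 is not a perfect cube.
Continuing the search up to |y| = 40 finds no solutions either.
No (x, y) in the scanned range satisfies the equation.

No integer solutions with |y| ≤ 40.


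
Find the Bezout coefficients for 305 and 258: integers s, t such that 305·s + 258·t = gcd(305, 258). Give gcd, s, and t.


Euclidean algorithm on (305, 258) — divide until remainder is 0:
  305 = 1 · 258 + 47
  258 = 5 · 47 + 23
  47 = 2 · 23 + 1
  23 = 23 · 1 + 0
gcd(305, 258) = 1.
Track Bezout coefficients alongside the remainders: start with r₀ = 305 = a·1 + b·0 (s = 1, t = 0) and r₁ = 258 = a·0 + b·1 (s = 0, t = 1); each new remainder r_{k+1} = r_{k-1} − q_k·r_k inherits s_{k+1} = s_{k-1} − q_k·s_k, t_{k+1} = t_{k-1} − q_k·t_k, so r_k = a·s_k + b·t_k at every step:
  q = 1: r = 47, s = 1 − 1·0 = 1, t = 0 − 1·1 = -1  (check: 305·1 + 258·(-1) = 47)
  q = 5: r = 23, s = 0 − 5·1 = -5, t = 1 − 5·(-1) = 6  (check: 305·(-5) + 258·6 = 23)
  q = 2: r = 1, s = 1 − 2·(-5) = 11, t = -1 − 2·6 = -13  (check: 305·11 + 258·(-13) = 1)
The row with r = 1 (the gcd) gives the Bezout coefficients s = 11, t = -13.
Result: 305 · (11) + 258 · (-13) = 1.

gcd(305, 258) = 1; s = 11, t = -13 (check: 305·11 + 258·(-13) = 1).


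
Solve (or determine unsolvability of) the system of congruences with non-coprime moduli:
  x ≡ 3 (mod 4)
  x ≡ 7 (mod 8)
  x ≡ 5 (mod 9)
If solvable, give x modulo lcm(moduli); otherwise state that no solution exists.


Moduli 4, 8, 9 are not pairwise coprime, so CRT works modulo lcm(m_i) when all pairwise compatibility conditions hold.
Pairwise compatibility: gcd(m_i, m_j) must divide a_i - a_j for every pair.
Merge one congruence at a time:
  Start: x ≡ 3 (mod 4).
  Combine with x ≡ 7 (mod 8): gcd(4, 8) = 4; 7 - 3 = 4, which IS divisible by 4, so compatible.
    Write x = 3 + 4·t and substitute into x ≡ 7 (mod 8): 4·t ≡ 7 − 3 = 4 (mod 8).
    Divide the congruence (and modulus) by g = 4: 1·t ≡ 1 (mod 2).
    So t ≡ 1 (mod 2).
    Then x = 3 + 4·1 = 7, valid modulo lcm(4, 8) = 8: x ≡ 7 (mod 8).
  Combine with x ≡ 5 (mod 9): gcd(8, 9) = 1; 5 - 7 = -2, which IS divisible by 1, so compatible.
    Write x = 7 + 8·t and substitute into x ≡ 5 (mod 9): 8·t ≡ 5 − 7 = -2 (mod 9).
    Reduce coefficients mod 9: 8·t ≡ 7 (mod 9).
    The inverse of 8 mod 9 is 8 (since 8·8 = 64 = 7·9 + 1), so t ≡ 8·7 = 56 ≡ 2 (mod 9).
    Then x = 7 + 8·2 = 23, valid modulo lcm(8, 9) = 72: x ≡ 23 (mod 72).
Verify: 23 mod 4 = 3, 23 mod 8 = 7, 23 mod 9 = 5.

x ≡ 23 (mod 72).


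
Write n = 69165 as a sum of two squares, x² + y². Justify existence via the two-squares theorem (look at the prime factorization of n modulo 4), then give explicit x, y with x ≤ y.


Step 1: Factor n = 69165 = 3^2 · 5 · 29 · 53.
Step 2: Check the mod-4 condition on each prime factor: 3 ≡ 3 (mod 4), exponent 2 (must be even); 5 ≡ 1 (mod 4), exponent 1; 29 ≡ 1 (mod 4), exponent 1; 53 ≡ 1 (mod 4), exponent 1.
All primes ≡ 3 (mod 4) appear to even exponent (or don't appear), so by the two-squares theorem n IS expressible as a sum of two squares.
Step 3: Build a representation. Group n = k² · m with k = 3 and m = 5 · 29 · 53 = 7685 (a product of primes ≡ 1 (mod 4)); a representation of m scales to one of n via (k·x)² + (k·y)² = k²(x² + y²). Each prime p ≡ 1 (mod 4) is itself a sum of two squares; find a² by testing p − a² for a perfect square:
  5: 5 − 1² = 4 = 2² ⇒ 5 = 1² + 2².
  29: 29 − 1² = 28, 29 − 2² = 25 = 5² ⇒ 29 = 2² + 5².
  53: 53 − 1² = 52, 53 − 2² = 49 = 7² ⇒ 53 = 2² + 7².
  Combine using the Brahmagupta–Fibonacci identity (a² + b²)(c² + d²) = (ac − bd)² + (ad + bc)² = (ac + bd)² + (ad − bc)²:
  5 · 29 = 145: from (1² + 2²)(2² + 5²), take (1·2 − 2·5, 1·5 + 2·2) = (2 − 10, 5 + 4) = (-8, 9); dropping signs (only squares matter) gives (8, 9); check 8² + 9² = 64 + 81 = 145 ✓.
  145 · 53 = 7685: from (8² + 9²)(2² + 7²), take (8·2 − 9·7, 8·7 + 9·2) = (16 − 63, 56 + 18) = (-47, 74); dropping signs (only squares matter) gives (47, 74); check 47² + 74² = 2209 + 5476 = 7685 ✓.
  Scale by k = 3: (3·47, 3·74) = (141, 222).
Step 4: Order so x ≤ y and verify: 141² + 222² = 19881 + 49284 = 69165 = n. ✓

n = 69165 = 141² + 222² (one valid representation with x ≤ y).


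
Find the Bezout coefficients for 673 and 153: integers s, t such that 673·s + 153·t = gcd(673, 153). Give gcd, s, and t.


Euclidean algorithm on (673, 153) — divide until remainder is 0:
  673 = 4 · 153 + 61
  153 = 2 · 61 + 31
  61 = 1 · 31 + 30
  31 = 1 · 30 + 1
  30 = 30 · 1 + 0
gcd(673, 153) = 1.
Track Bezout coefficients alongside the remainders: start with r₀ = 673 = a·1 + b·0 (s = 1, t = 0) and r₁ = 153 = a·0 + b·1 (s = 0, t = 1); each new remainder r_{k+1} = r_{k-1} − q_k·r_k inherits s_{k+1} = s_{k-1} − q_k·s_k, t_{k+1} = t_{k-1} − q_k·t_k, so r_k = a·s_k + b·t_k at every step:
  q = 4: r = 61, s = 1 − 4·0 = 1, t = 0 − 4·1 = -4  (check: 673·1 + 153·(-4) = 61)
  q = 2: r = 31, s = 0 − 2·1 = -2, t = 1 − 2·(-4) = 9  (check: 673·(-2) + 153·9 = 31)
  q = 1: r = 30, s = 1 − 1·(-2) = 3, t = -4 − 1·9 = -13  (check: 673·3 + 153·(-13) = 30)
  q = 1: r = 1, s = -2 − 1·3 = -5, t = 9 − 1·(-13) = 22  (check: 673·(-5) + 153·22 = 1)
The row with r = 1 (the gcd) gives the Bezout coefficients s = -5, t = 22.
Result: 673 · (-5) + 153 · (22) = 1.

gcd(673, 153) = 1; s = -5, t = 22 (check: 673·(-5) + 153·22 = 1).


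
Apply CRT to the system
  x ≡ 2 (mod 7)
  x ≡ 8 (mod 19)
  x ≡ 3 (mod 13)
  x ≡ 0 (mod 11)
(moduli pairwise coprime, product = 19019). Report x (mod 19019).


Product of moduli M = 7 · 19 · 13 · 11 = 19019.
Merge one congruence at a time:
  Start: x ≡ 2 (mod 7).
  Combine with x ≡ 8 (mod 19); new modulus lcm = 133.
    Write x = 2 + 7·t and substitute into x ≡ 8 (mod 19): 7·t ≡ 8 − 2 = 6 (mod 19).
    The inverse of 7 mod 19 is 11 (since 7·11 = 77 = 4·19 + 1), so t ≡ 11·6 = 66 ≡ 9 (mod 19).
    Then x = 2 + 7·9 = 65, valid modulo lcm(7, 19) = 133: x ≡ 65 (mod 133).
  Combine with x ≡ 3 (mod 13); new modulus lcm = 1729.
    Write x = 65 + 133·t and substitute into x ≡ 3 (mod 13): 133·t ≡ 3 − 65 = -62 (mod 13).
    Reduce coefficients mod 13: 3·t ≡ 3 (mod 13).
    The inverse of 3 mod 13 is 9 (since 3·9 = 27 = 2·13 + 1), so t ≡ 9·3 = 27 ≡ 1 (mod 13).
    Then x = 65 + 133·1 = 198, valid modulo lcm(133, 13) = 1729: x ≡ 198 (mod 1729).
  Combine with x ≡ 0 (mod 11); new modulus lcm = 19019.
    Write x = 198 + 1729·t and substitute into x ≡ 0 (mod 11): 1729·t ≡ 0 − 198 = -198 (mod 11).
    Reduce coefficients mod 11: 2·t ≡ 0 (mod 11).
    The inverse of 2 mod 11 is 6 (since 2·6 = 12 = 1·11 + 1), so t ≡ 6·0 = 0 ≡ 0 (mod 11).
    Then x = 198 + 1729·0 = 198, valid modulo lcm(1729, 11) = 19019: x ≡ 198 (mod 19019).
Verify against each original: 198 mod 7 = 2, 198 mod 19 = 8, 198 mod 13 = 3, 198 mod 11 = 0.

x ≡ 198 (mod 19019).
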